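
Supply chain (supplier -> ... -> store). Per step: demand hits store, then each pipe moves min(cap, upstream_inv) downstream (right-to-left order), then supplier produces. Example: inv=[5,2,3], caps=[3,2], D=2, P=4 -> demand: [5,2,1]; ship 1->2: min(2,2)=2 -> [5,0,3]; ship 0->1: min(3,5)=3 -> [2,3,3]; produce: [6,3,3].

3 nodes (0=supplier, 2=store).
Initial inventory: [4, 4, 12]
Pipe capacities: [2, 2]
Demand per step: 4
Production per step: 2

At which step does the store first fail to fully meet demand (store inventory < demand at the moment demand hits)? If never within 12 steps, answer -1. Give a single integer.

Step 1: demand=4,sold=4 ship[1->2]=2 ship[0->1]=2 prod=2 -> [4 4 10]
Step 2: demand=4,sold=4 ship[1->2]=2 ship[0->1]=2 prod=2 -> [4 4 8]
Step 3: demand=4,sold=4 ship[1->2]=2 ship[0->1]=2 prod=2 -> [4 4 6]
Step 4: demand=4,sold=4 ship[1->2]=2 ship[0->1]=2 prod=2 -> [4 4 4]
Step 5: demand=4,sold=4 ship[1->2]=2 ship[0->1]=2 prod=2 -> [4 4 2]
Step 6: demand=4,sold=2 ship[1->2]=2 ship[0->1]=2 prod=2 -> [4 4 2]
Step 7: demand=4,sold=2 ship[1->2]=2 ship[0->1]=2 prod=2 -> [4 4 2]
Step 8: demand=4,sold=2 ship[1->2]=2 ship[0->1]=2 prod=2 -> [4 4 2]
Step 9: demand=4,sold=2 ship[1->2]=2 ship[0->1]=2 prod=2 -> [4 4 2]
Step 10: demand=4,sold=2 ship[1->2]=2 ship[0->1]=2 prod=2 -> [4 4 2]
Step 11: demand=4,sold=2 ship[1->2]=2 ship[0->1]=2 prod=2 -> [4 4 2]
Step 12: demand=4,sold=2 ship[1->2]=2 ship[0->1]=2 prod=2 -> [4 4 2]
First stockout at step 6

6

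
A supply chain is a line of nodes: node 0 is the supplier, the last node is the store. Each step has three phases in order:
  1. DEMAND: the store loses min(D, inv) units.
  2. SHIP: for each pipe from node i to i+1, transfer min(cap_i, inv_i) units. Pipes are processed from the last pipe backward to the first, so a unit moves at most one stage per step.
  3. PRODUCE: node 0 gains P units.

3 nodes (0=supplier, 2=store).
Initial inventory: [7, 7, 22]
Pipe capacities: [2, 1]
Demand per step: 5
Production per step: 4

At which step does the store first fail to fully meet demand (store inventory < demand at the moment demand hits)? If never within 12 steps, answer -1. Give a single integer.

Step 1: demand=5,sold=5 ship[1->2]=1 ship[0->1]=2 prod=4 -> [9 8 18]
Step 2: demand=5,sold=5 ship[1->2]=1 ship[0->1]=2 prod=4 -> [11 9 14]
Step 3: demand=5,sold=5 ship[1->2]=1 ship[0->1]=2 prod=4 -> [13 10 10]
Step 4: demand=5,sold=5 ship[1->2]=1 ship[0->1]=2 prod=4 -> [15 11 6]
Step 5: demand=5,sold=5 ship[1->2]=1 ship[0->1]=2 prod=4 -> [17 12 2]
Step 6: demand=5,sold=2 ship[1->2]=1 ship[0->1]=2 prod=4 -> [19 13 1]
Step 7: demand=5,sold=1 ship[1->2]=1 ship[0->1]=2 prod=4 -> [21 14 1]
Step 8: demand=5,sold=1 ship[1->2]=1 ship[0->1]=2 prod=4 -> [23 15 1]
Step 9: demand=5,sold=1 ship[1->2]=1 ship[0->1]=2 prod=4 -> [25 16 1]
Step 10: demand=5,sold=1 ship[1->2]=1 ship[0->1]=2 prod=4 -> [27 17 1]
Step 11: demand=5,sold=1 ship[1->2]=1 ship[0->1]=2 prod=4 -> [29 18 1]
Step 12: demand=5,sold=1 ship[1->2]=1 ship[0->1]=2 prod=4 -> [31 19 1]
First stockout at step 6

6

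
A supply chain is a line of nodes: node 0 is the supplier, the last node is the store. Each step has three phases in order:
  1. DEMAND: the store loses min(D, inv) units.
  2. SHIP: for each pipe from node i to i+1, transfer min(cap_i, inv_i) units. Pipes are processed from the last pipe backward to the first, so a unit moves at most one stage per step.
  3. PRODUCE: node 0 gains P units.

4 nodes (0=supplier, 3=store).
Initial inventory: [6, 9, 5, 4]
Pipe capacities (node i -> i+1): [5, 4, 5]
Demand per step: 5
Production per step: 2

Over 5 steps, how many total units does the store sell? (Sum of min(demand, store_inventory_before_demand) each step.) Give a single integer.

Answer: 21

Derivation:
Step 1: sold=4 (running total=4) -> [3 10 4 5]
Step 2: sold=5 (running total=9) -> [2 9 4 4]
Step 3: sold=4 (running total=13) -> [2 7 4 4]
Step 4: sold=4 (running total=17) -> [2 5 4 4]
Step 5: sold=4 (running total=21) -> [2 3 4 4]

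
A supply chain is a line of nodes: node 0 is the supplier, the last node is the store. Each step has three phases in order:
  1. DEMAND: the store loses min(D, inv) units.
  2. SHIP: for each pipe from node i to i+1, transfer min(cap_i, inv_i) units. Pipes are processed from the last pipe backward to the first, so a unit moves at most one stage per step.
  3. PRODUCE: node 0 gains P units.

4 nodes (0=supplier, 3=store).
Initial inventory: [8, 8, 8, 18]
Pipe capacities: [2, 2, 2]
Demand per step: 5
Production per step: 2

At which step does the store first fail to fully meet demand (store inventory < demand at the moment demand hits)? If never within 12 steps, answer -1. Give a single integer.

Step 1: demand=5,sold=5 ship[2->3]=2 ship[1->2]=2 ship[0->1]=2 prod=2 -> [8 8 8 15]
Step 2: demand=5,sold=5 ship[2->3]=2 ship[1->2]=2 ship[0->1]=2 prod=2 -> [8 8 8 12]
Step 3: demand=5,sold=5 ship[2->3]=2 ship[1->2]=2 ship[0->1]=2 prod=2 -> [8 8 8 9]
Step 4: demand=5,sold=5 ship[2->3]=2 ship[1->2]=2 ship[0->1]=2 prod=2 -> [8 8 8 6]
Step 5: demand=5,sold=5 ship[2->3]=2 ship[1->2]=2 ship[0->1]=2 prod=2 -> [8 8 8 3]
Step 6: demand=5,sold=3 ship[2->3]=2 ship[1->2]=2 ship[0->1]=2 prod=2 -> [8 8 8 2]
Step 7: demand=5,sold=2 ship[2->3]=2 ship[1->2]=2 ship[0->1]=2 prod=2 -> [8 8 8 2]
Step 8: demand=5,sold=2 ship[2->3]=2 ship[1->2]=2 ship[0->1]=2 prod=2 -> [8 8 8 2]
Step 9: demand=5,sold=2 ship[2->3]=2 ship[1->2]=2 ship[0->1]=2 prod=2 -> [8 8 8 2]
Step 10: demand=5,sold=2 ship[2->3]=2 ship[1->2]=2 ship[0->1]=2 prod=2 -> [8 8 8 2]
Step 11: demand=5,sold=2 ship[2->3]=2 ship[1->2]=2 ship[0->1]=2 prod=2 -> [8 8 8 2]
Step 12: demand=5,sold=2 ship[2->3]=2 ship[1->2]=2 ship[0->1]=2 prod=2 -> [8 8 8 2]
First stockout at step 6

6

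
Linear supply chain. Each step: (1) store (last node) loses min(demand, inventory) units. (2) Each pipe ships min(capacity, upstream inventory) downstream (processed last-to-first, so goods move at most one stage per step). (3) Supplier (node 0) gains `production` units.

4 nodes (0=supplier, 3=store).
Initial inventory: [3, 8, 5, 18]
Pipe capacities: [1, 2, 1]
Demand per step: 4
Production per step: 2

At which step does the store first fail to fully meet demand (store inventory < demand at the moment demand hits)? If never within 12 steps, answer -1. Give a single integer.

Step 1: demand=4,sold=4 ship[2->3]=1 ship[1->2]=2 ship[0->1]=1 prod=2 -> [4 7 6 15]
Step 2: demand=4,sold=4 ship[2->3]=1 ship[1->2]=2 ship[0->1]=1 prod=2 -> [5 6 7 12]
Step 3: demand=4,sold=4 ship[2->3]=1 ship[1->2]=2 ship[0->1]=1 prod=2 -> [6 5 8 9]
Step 4: demand=4,sold=4 ship[2->3]=1 ship[1->2]=2 ship[0->1]=1 prod=2 -> [7 4 9 6]
Step 5: demand=4,sold=4 ship[2->3]=1 ship[1->2]=2 ship[0->1]=1 prod=2 -> [8 3 10 3]
Step 6: demand=4,sold=3 ship[2->3]=1 ship[1->2]=2 ship[0->1]=1 prod=2 -> [9 2 11 1]
Step 7: demand=4,sold=1 ship[2->3]=1 ship[1->2]=2 ship[0->1]=1 prod=2 -> [10 1 12 1]
Step 8: demand=4,sold=1 ship[2->3]=1 ship[1->2]=1 ship[0->1]=1 prod=2 -> [11 1 12 1]
Step 9: demand=4,sold=1 ship[2->3]=1 ship[1->2]=1 ship[0->1]=1 prod=2 -> [12 1 12 1]
Step 10: demand=4,sold=1 ship[2->3]=1 ship[1->2]=1 ship[0->1]=1 prod=2 -> [13 1 12 1]
Step 11: demand=4,sold=1 ship[2->3]=1 ship[1->2]=1 ship[0->1]=1 prod=2 -> [14 1 12 1]
Step 12: demand=4,sold=1 ship[2->3]=1 ship[1->2]=1 ship[0->1]=1 prod=2 -> [15 1 12 1]
First stockout at step 6

6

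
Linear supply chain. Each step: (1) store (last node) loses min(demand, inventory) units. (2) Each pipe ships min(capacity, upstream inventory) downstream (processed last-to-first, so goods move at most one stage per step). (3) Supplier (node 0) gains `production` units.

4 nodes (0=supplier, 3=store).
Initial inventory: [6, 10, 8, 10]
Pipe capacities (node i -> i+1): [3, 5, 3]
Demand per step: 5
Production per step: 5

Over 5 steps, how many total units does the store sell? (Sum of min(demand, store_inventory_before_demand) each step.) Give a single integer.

Answer: 22

Derivation:
Step 1: sold=5 (running total=5) -> [8 8 10 8]
Step 2: sold=5 (running total=10) -> [10 6 12 6]
Step 3: sold=5 (running total=15) -> [12 4 14 4]
Step 4: sold=4 (running total=19) -> [14 3 15 3]
Step 5: sold=3 (running total=22) -> [16 3 15 3]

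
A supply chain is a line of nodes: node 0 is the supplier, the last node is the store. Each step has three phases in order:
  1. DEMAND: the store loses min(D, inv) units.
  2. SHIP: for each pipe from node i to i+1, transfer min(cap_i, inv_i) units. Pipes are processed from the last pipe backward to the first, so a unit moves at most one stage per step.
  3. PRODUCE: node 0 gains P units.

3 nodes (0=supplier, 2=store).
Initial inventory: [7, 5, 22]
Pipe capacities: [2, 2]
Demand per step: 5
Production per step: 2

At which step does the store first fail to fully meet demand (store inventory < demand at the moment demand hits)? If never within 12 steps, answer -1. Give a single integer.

Step 1: demand=5,sold=5 ship[1->2]=2 ship[0->1]=2 prod=2 -> [7 5 19]
Step 2: demand=5,sold=5 ship[1->2]=2 ship[0->1]=2 prod=2 -> [7 5 16]
Step 3: demand=5,sold=5 ship[1->2]=2 ship[0->1]=2 prod=2 -> [7 5 13]
Step 4: demand=5,sold=5 ship[1->2]=2 ship[0->1]=2 prod=2 -> [7 5 10]
Step 5: demand=5,sold=5 ship[1->2]=2 ship[0->1]=2 prod=2 -> [7 5 7]
Step 6: demand=5,sold=5 ship[1->2]=2 ship[0->1]=2 prod=2 -> [7 5 4]
Step 7: demand=5,sold=4 ship[1->2]=2 ship[0->1]=2 prod=2 -> [7 5 2]
Step 8: demand=5,sold=2 ship[1->2]=2 ship[0->1]=2 prod=2 -> [7 5 2]
Step 9: demand=5,sold=2 ship[1->2]=2 ship[0->1]=2 prod=2 -> [7 5 2]
Step 10: demand=5,sold=2 ship[1->2]=2 ship[0->1]=2 prod=2 -> [7 5 2]
Step 11: demand=5,sold=2 ship[1->2]=2 ship[0->1]=2 prod=2 -> [7 5 2]
Step 12: demand=5,sold=2 ship[1->2]=2 ship[0->1]=2 prod=2 -> [7 5 2]
First stockout at step 7

7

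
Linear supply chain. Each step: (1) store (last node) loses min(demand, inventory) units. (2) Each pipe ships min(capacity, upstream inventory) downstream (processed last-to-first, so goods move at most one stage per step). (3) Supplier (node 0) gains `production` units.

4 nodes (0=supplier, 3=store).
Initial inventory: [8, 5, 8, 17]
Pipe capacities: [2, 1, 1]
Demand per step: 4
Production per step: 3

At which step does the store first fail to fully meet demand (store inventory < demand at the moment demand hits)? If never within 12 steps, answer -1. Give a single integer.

Step 1: demand=4,sold=4 ship[2->3]=1 ship[1->2]=1 ship[0->1]=2 prod=3 -> [9 6 8 14]
Step 2: demand=4,sold=4 ship[2->3]=1 ship[1->2]=1 ship[0->1]=2 prod=3 -> [10 7 8 11]
Step 3: demand=4,sold=4 ship[2->3]=1 ship[1->2]=1 ship[0->1]=2 prod=3 -> [11 8 8 8]
Step 4: demand=4,sold=4 ship[2->3]=1 ship[1->2]=1 ship[0->1]=2 prod=3 -> [12 9 8 5]
Step 5: demand=4,sold=4 ship[2->3]=1 ship[1->2]=1 ship[0->1]=2 prod=3 -> [13 10 8 2]
Step 6: demand=4,sold=2 ship[2->3]=1 ship[1->2]=1 ship[0->1]=2 prod=3 -> [14 11 8 1]
Step 7: demand=4,sold=1 ship[2->3]=1 ship[1->2]=1 ship[0->1]=2 prod=3 -> [15 12 8 1]
Step 8: demand=4,sold=1 ship[2->3]=1 ship[1->2]=1 ship[0->1]=2 prod=3 -> [16 13 8 1]
Step 9: demand=4,sold=1 ship[2->3]=1 ship[1->2]=1 ship[0->1]=2 prod=3 -> [17 14 8 1]
Step 10: demand=4,sold=1 ship[2->3]=1 ship[1->2]=1 ship[0->1]=2 prod=3 -> [18 15 8 1]
Step 11: demand=4,sold=1 ship[2->3]=1 ship[1->2]=1 ship[0->1]=2 prod=3 -> [19 16 8 1]
Step 12: demand=4,sold=1 ship[2->3]=1 ship[1->2]=1 ship[0->1]=2 prod=3 -> [20 17 8 1]
First stockout at step 6

6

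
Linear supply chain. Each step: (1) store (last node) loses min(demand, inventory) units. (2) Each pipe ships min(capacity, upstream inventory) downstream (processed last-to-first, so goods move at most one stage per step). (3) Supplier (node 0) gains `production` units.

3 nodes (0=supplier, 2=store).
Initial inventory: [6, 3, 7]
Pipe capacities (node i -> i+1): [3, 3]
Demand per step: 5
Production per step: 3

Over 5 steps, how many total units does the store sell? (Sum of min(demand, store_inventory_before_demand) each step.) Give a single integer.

Step 1: sold=5 (running total=5) -> [6 3 5]
Step 2: sold=5 (running total=10) -> [6 3 3]
Step 3: sold=3 (running total=13) -> [6 3 3]
Step 4: sold=3 (running total=16) -> [6 3 3]
Step 5: sold=3 (running total=19) -> [6 3 3]

Answer: 19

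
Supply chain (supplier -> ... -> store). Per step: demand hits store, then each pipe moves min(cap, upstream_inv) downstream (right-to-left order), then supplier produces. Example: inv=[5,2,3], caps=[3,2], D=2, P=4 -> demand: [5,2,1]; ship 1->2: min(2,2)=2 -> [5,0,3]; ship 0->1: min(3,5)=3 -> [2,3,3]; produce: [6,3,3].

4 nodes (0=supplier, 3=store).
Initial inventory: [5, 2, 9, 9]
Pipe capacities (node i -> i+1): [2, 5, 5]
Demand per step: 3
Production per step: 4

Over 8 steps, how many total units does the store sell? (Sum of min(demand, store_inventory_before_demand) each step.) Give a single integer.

Answer: 24

Derivation:
Step 1: sold=3 (running total=3) -> [7 2 6 11]
Step 2: sold=3 (running total=6) -> [9 2 3 13]
Step 3: sold=3 (running total=9) -> [11 2 2 13]
Step 4: sold=3 (running total=12) -> [13 2 2 12]
Step 5: sold=3 (running total=15) -> [15 2 2 11]
Step 6: sold=3 (running total=18) -> [17 2 2 10]
Step 7: sold=3 (running total=21) -> [19 2 2 9]
Step 8: sold=3 (running total=24) -> [21 2 2 8]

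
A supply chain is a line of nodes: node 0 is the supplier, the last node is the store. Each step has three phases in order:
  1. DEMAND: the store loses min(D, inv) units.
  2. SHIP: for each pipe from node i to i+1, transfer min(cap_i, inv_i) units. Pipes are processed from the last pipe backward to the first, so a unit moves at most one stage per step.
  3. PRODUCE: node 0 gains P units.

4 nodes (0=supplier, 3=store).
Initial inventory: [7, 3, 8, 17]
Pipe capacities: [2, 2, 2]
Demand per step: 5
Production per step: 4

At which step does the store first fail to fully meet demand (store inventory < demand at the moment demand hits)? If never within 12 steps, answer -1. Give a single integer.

Step 1: demand=5,sold=5 ship[2->3]=2 ship[1->2]=2 ship[0->1]=2 prod=4 -> [9 3 8 14]
Step 2: demand=5,sold=5 ship[2->3]=2 ship[1->2]=2 ship[0->1]=2 prod=4 -> [11 3 8 11]
Step 3: demand=5,sold=5 ship[2->3]=2 ship[1->2]=2 ship[0->1]=2 prod=4 -> [13 3 8 8]
Step 4: demand=5,sold=5 ship[2->3]=2 ship[1->2]=2 ship[0->1]=2 prod=4 -> [15 3 8 5]
Step 5: demand=5,sold=5 ship[2->3]=2 ship[1->2]=2 ship[0->1]=2 prod=4 -> [17 3 8 2]
Step 6: demand=5,sold=2 ship[2->3]=2 ship[1->2]=2 ship[0->1]=2 prod=4 -> [19 3 8 2]
Step 7: demand=5,sold=2 ship[2->3]=2 ship[1->2]=2 ship[0->1]=2 prod=4 -> [21 3 8 2]
Step 8: demand=5,sold=2 ship[2->3]=2 ship[1->2]=2 ship[0->1]=2 prod=4 -> [23 3 8 2]
Step 9: demand=5,sold=2 ship[2->3]=2 ship[1->2]=2 ship[0->1]=2 prod=4 -> [25 3 8 2]
Step 10: demand=5,sold=2 ship[2->3]=2 ship[1->2]=2 ship[0->1]=2 prod=4 -> [27 3 8 2]
Step 11: demand=5,sold=2 ship[2->3]=2 ship[1->2]=2 ship[0->1]=2 prod=4 -> [29 3 8 2]
Step 12: demand=5,sold=2 ship[2->3]=2 ship[1->2]=2 ship[0->1]=2 prod=4 -> [31 3 8 2]
First stockout at step 6

6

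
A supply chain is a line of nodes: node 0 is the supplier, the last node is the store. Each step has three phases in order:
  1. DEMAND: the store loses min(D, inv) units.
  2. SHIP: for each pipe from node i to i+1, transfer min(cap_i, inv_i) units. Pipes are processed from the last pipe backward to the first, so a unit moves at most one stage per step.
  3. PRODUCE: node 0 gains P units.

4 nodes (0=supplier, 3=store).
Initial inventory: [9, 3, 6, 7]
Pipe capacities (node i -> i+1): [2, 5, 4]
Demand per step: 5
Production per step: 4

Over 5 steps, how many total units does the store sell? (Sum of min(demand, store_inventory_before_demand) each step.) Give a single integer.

Step 1: sold=5 (running total=5) -> [11 2 5 6]
Step 2: sold=5 (running total=10) -> [13 2 3 5]
Step 3: sold=5 (running total=15) -> [15 2 2 3]
Step 4: sold=3 (running total=18) -> [17 2 2 2]
Step 5: sold=2 (running total=20) -> [19 2 2 2]

Answer: 20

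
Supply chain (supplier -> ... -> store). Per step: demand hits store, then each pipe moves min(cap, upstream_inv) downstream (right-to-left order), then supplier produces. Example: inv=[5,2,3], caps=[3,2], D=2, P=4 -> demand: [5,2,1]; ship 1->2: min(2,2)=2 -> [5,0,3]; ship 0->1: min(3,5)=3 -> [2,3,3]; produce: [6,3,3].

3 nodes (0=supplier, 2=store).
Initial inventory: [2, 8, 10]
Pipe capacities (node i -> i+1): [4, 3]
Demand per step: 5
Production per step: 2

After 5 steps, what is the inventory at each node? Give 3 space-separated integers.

Step 1: demand=5,sold=5 ship[1->2]=3 ship[0->1]=2 prod=2 -> inv=[2 7 8]
Step 2: demand=5,sold=5 ship[1->2]=3 ship[0->1]=2 prod=2 -> inv=[2 6 6]
Step 3: demand=5,sold=5 ship[1->2]=3 ship[0->1]=2 prod=2 -> inv=[2 5 4]
Step 4: demand=5,sold=4 ship[1->2]=3 ship[0->1]=2 prod=2 -> inv=[2 4 3]
Step 5: demand=5,sold=3 ship[1->2]=3 ship[0->1]=2 prod=2 -> inv=[2 3 3]

2 3 3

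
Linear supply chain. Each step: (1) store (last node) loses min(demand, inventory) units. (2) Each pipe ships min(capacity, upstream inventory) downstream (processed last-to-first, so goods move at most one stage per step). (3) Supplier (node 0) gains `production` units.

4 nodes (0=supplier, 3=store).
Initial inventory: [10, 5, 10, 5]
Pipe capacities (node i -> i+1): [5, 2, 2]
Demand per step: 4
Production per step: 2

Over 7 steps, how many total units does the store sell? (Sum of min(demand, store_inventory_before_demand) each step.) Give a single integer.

Answer: 17

Derivation:
Step 1: sold=4 (running total=4) -> [7 8 10 3]
Step 2: sold=3 (running total=7) -> [4 11 10 2]
Step 3: sold=2 (running total=9) -> [2 13 10 2]
Step 4: sold=2 (running total=11) -> [2 13 10 2]
Step 5: sold=2 (running total=13) -> [2 13 10 2]
Step 6: sold=2 (running total=15) -> [2 13 10 2]
Step 7: sold=2 (running total=17) -> [2 13 10 2]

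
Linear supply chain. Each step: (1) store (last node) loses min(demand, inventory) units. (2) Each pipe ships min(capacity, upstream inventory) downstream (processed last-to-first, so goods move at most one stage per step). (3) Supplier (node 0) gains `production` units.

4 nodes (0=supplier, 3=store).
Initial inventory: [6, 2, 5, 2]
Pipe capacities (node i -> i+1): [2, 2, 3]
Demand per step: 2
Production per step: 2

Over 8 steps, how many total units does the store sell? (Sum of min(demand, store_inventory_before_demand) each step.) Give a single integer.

Answer: 16

Derivation:
Step 1: sold=2 (running total=2) -> [6 2 4 3]
Step 2: sold=2 (running total=4) -> [6 2 3 4]
Step 3: sold=2 (running total=6) -> [6 2 2 5]
Step 4: sold=2 (running total=8) -> [6 2 2 5]
Step 5: sold=2 (running total=10) -> [6 2 2 5]
Step 6: sold=2 (running total=12) -> [6 2 2 5]
Step 7: sold=2 (running total=14) -> [6 2 2 5]
Step 8: sold=2 (running total=16) -> [6 2 2 5]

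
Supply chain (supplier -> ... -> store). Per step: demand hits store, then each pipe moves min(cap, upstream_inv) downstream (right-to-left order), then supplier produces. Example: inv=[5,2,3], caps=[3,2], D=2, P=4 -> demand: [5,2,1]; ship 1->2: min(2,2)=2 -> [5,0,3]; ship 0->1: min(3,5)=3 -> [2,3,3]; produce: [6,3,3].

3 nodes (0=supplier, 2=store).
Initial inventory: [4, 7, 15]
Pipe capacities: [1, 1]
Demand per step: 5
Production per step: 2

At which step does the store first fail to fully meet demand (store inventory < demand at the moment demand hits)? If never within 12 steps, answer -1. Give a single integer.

Step 1: demand=5,sold=5 ship[1->2]=1 ship[0->1]=1 prod=2 -> [5 7 11]
Step 2: demand=5,sold=5 ship[1->2]=1 ship[0->1]=1 prod=2 -> [6 7 7]
Step 3: demand=5,sold=5 ship[1->2]=1 ship[0->1]=1 prod=2 -> [7 7 3]
Step 4: demand=5,sold=3 ship[1->2]=1 ship[0->1]=1 prod=2 -> [8 7 1]
Step 5: demand=5,sold=1 ship[1->2]=1 ship[0->1]=1 prod=2 -> [9 7 1]
Step 6: demand=5,sold=1 ship[1->2]=1 ship[0->1]=1 prod=2 -> [10 7 1]
Step 7: demand=5,sold=1 ship[1->2]=1 ship[0->1]=1 prod=2 -> [11 7 1]
Step 8: demand=5,sold=1 ship[1->2]=1 ship[0->1]=1 prod=2 -> [12 7 1]
Step 9: demand=5,sold=1 ship[1->2]=1 ship[0->1]=1 prod=2 -> [13 7 1]
Step 10: demand=5,sold=1 ship[1->2]=1 ship[0->1]=1 prod=2 -> [14 7 1]
Step 11: demand=5,sold=1 ship[1->2]=1 ship[0->1]=1 prod=2 -> [15 7 1]
Step 12: demand=5,sold=1 ship[1->2]=1 ship[0->1]=1 prod=2 -> [16 7 1]
First stockout at step 4

4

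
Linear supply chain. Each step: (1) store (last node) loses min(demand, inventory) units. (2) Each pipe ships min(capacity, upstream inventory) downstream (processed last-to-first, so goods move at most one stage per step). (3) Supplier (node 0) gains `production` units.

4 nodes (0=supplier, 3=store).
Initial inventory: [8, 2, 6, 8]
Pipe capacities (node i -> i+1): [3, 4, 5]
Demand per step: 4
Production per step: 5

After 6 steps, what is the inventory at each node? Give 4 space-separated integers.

Step 1: demand=4,sold=4 ship[2->3]=5 ship[1->2]=2 ship[0->1]=3 prod=5 -> inv=[10 3 3 9]
Step 2: demand=4,sold=4 ship[2->3]=3 ship[1->2]=3 ship[0->1]=3 prod=5 -> inv=[12 3 3 8]
Step 3: demand=4,sold=4 ship[2->3]=3 ship[1->2]=3 ship[0->1]=3 prod=5 -> inv=[14 3 3 7]
Step 4: demand=4,sold=4 ship[2->3]=3 ship[1->2]=3 ship[0->1]=3 prod=5 -> inv=[16 3 3 6]
Step 5: demand=4,sold=4 ship[2->3]=3 ship[1->2]=3 ship[0->1]=3 prod=5 -> inv=[18 3 3 5]
Step 6: demand=4,sold=4 ship[2->3]=3 ship[1->2]=3 ship[0->1]=3 prod=5 -> inv=[20 3 3 4]

20 3 3 4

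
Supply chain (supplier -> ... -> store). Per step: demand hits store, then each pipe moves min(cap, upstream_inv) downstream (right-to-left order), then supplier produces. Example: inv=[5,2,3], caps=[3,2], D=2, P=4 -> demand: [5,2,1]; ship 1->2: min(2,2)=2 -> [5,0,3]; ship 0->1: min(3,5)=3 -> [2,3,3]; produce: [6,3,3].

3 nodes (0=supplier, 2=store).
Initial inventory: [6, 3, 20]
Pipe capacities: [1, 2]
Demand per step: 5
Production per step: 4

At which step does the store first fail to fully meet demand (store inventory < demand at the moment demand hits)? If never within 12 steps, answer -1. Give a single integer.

Step 1: demand=5,sold=5 ship[1->2]=2 ship[0->1]=1 prod=4 -> [9 2 17]
Step 2: demand=5,sold=5 ship[1->2]=2 ship[0->1]=1 prod=4 -> [12 1 14]
Step 3: demand=5,sold=5 ship[1->2]=1 ship[0->1]=1 prod=4 -> [15 1 10]
Step 4: demand=5,sold=5 ship[1->2]=1 ship[0->1]=1 prod=4 -> [18 1 6]
Step 5: demand=5,sold=5 ship[1->2]=1 ship[0->1]=1 prod=4 -> [21 1 2]
Step 6: demand=5,sold=2 ship[1->2]=1 ship[0->1]=1 prod=4 -> [24 1 1]
Step 7: demand=5,sold=1 ship[1->2]=1 ship[0->1]=1 prod=4 -> [27 1 1]
Step 8: demand=5,sold=1 ship[1->2]=1 ship[0->1]=1 prod=4 -> [30 1 1]
Step 9: demand=5,sold=1 ship[1->2]=1 ship[0->1]=1 prod=4 -> [33 1 1]
Step 10: demand=5,sold=1 ship[1->2]=1 ship[0->1]=1 prod=4 -> [36 1 1]
Step 11: demand=5,sold=1 ship[1->2]=1 ship[0->1]=1 prod=4 -> [39 1 1]
Step 12: demand=5,sold=1 ship[1->2]=1 ship[0->1]=1 prod=4 -> [42 1 1]
First stockout at step 6

6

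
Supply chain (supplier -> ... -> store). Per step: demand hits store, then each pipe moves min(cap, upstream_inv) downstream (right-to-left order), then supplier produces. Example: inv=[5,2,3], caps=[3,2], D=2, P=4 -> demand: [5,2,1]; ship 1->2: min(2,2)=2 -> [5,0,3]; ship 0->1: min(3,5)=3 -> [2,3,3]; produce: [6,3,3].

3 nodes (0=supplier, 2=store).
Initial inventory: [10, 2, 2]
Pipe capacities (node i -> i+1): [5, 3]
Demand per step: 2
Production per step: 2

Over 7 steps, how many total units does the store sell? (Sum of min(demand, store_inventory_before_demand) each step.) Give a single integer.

Step 1: sold=2 (running total=2) -> [7 5 2]
Step 2: sold=2 (running total=4) -> [4 7 3]
Step 3: sold=2 (running total=6) -> [2 8 4]
Step 4: sold=2 (running total=8) -> [2 7 5]
Step 5: sold=2 (running total=10) -> [2 6 6]
Step 6: sold=2 (running total=12) -> [2 5 7]
Step 7: sold=2 (running total=14) -> [2 4 8]

Answer: 14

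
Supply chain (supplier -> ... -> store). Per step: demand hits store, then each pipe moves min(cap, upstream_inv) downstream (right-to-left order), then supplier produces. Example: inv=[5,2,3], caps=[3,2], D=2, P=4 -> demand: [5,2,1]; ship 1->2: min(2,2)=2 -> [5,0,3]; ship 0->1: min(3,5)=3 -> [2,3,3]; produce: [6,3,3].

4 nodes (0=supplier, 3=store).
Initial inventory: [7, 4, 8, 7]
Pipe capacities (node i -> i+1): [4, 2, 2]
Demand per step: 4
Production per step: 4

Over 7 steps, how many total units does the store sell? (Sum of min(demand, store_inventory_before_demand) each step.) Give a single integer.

Step 1: sold=4 (running total=4) -> [7 6 8 5]
Step 2: sold=4 (running total=8) -> [7 8 8 3]
Step 3: sold=3 (running total=11) -> [7 10 8 2]
Step 4: sold=2 (running total=13) -> [7 12 8 2]
Step 5: sold=2 (running total=15) -> [7 14 8 2]
Step 6: sold=2 (running total=17) -> [7 16 8 2]
Step 7: sold=2 (running total=19) -> [7 18 8 2]

Answer: 19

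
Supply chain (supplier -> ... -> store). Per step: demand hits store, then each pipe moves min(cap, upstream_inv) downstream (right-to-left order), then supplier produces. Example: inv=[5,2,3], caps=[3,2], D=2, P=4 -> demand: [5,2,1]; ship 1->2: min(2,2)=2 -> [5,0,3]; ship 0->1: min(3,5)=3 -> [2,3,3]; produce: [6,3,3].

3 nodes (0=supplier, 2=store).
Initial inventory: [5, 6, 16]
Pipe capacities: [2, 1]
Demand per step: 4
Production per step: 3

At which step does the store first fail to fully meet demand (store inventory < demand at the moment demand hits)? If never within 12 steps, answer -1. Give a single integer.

Step 1: demand=4,sold=4 ship[1->2]=1 ship[0->1]=2 prod=3 -> [6 7 13]
Step 2: demand=4,sold=4 ship[1->2]=1 ship[0->1]=2 prod=3 -> [7 8 10]
Step 3: demand=4,sold=4 ship[1->2]=1 ship[0->1]=2 prod=3 -> [8 9 7]
Step 4: demand=4,sold=4 ship[1->2]=1 ship[0->1]=2 prod=3 -> [9 10 4]
Step 5: demand=4,sold=4 ship[1->2]=1 ship[0->1]=2 prod=3 -> [10 11 1]
Step 6: demand=4,sold=1 ship[1->2]=1 ship[0->1]=2 prod=3 -> [11 12 1]
Step 7: demand=4,sold=1 ship[1->2]=1 ship[0->1]=2 prod=3 -> [12 13 1]
Step 8: demand=4,sold=1 ship[1->2]=1 ship[0->1]=2 prod=3 -> [13 14 1]
Step 9: demand=4,sold=1 ship[1->2]=1 ship[0->1]=2 prod=3 -> [14 15 1]
Step 10: demand=4,sold=1 ship[1->2]=1 ship[0->1]=2 prod=3 -> [15 16 1]
Step 11: demand=4,sold=1 ship[1->2]=1 ship[0->1]=2 prod=3 -> [16 17 1]
Step 12: demand=4,sold=1 ship[1->2]=1 ship[0->1]=2 prod=3 -> [17 18 1]
First stockout at step 6

6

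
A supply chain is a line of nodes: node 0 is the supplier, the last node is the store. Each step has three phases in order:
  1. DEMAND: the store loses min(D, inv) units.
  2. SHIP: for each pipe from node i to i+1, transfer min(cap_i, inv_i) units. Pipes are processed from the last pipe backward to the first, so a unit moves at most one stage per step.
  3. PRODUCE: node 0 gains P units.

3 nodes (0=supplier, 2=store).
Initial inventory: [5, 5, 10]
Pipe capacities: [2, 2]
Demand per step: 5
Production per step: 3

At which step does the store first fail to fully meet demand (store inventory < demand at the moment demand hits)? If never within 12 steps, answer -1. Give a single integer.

Step 1: demand=5,sold=5 ship[1->2]=2 ship[0->1]=2 prod=3 -> [6 5 7]
Step 2: demand=5,sold=5 ship[1->2]=2 ship[0->1]=2 prod=3 -> [7 5 4]
Step 3: demand=5,sold=4 ship[1->2]=2 ship[0->1]=2 prod=3 -> [8 5 2]
Step 4: demand=5,sold=2 ship[1->2]=2 ship[0->1]=2 prod=3 -> [9 5 2]
Step 5: demand=5,sold=2 ship[1->2]=2 ship[0->1]=2 prod=3 -> [10 5 2]
Step 6: demand=5,sold=2 ship[1->2]=2 ship[0->1]=2 prod=3 -> [11 5 2]
Step 7: demand=5,sold=2 ship[1->2]=2 ship[0->1]=2 prod=3 -> [12 5 2]
Step 8: demand=5,sold=2 ship[1->2]=2 ship[0->1]=2 prod=3 -> [13 5 2]
Step 9: demand=5,sold=2 ship[1->2]=2 ship[0->1]=2 prod=3 -> [14 5 2]
Step 10: demand=5,sold=2 ship[1->2]=2 ship[0->1]=2 prod=3 -> [15 5 2]
Step 11: demand=5,sold=2 ship[1->2]=2 ship[0->1]=2 prod=3 -> [16 5 2]
Step 12: demand=5,sold=2 ship[1->2]=2 ship[0->1]=2 prod=3 -> [17 5 2]
First stockout at step 3

3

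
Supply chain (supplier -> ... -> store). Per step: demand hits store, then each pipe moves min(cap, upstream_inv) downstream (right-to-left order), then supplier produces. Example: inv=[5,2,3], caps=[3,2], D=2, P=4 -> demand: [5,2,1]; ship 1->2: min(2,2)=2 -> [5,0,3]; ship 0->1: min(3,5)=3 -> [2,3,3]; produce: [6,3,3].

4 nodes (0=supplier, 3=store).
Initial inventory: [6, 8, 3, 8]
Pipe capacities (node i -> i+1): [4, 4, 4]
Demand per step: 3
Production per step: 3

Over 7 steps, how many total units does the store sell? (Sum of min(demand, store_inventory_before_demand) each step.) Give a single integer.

Answer: 21

Derivation:
Step 1: sold=3 (running total=3) -> [5 8 4 8]
Step 2: sold=3 (running total=6) -> [4 8 4 9]
Step 3: sold=3 (running total=9) -> [3 8 4 10]
Step 4: sold=3 (running total=12) -> [3 7 4 11]
Step 5: sold=3 (running total=15) -> [3 6 4 12]
Step 6: sold=3 (running total=18) -> [3 5 4 13]
Step 7: sold=3 (running total=21) -> [3 4 4 14]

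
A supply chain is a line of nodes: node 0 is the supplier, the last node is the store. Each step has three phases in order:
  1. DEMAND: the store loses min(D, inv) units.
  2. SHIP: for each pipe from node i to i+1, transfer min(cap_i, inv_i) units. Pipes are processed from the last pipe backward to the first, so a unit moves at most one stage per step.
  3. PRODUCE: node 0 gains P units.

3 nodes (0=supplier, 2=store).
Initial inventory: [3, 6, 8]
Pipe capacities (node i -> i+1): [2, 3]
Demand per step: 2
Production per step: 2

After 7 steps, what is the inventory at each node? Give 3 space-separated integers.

Step 1: demand=2,sold=2 ship[1->2]=3 ship[0->1]=2 prod=2 -> inv=[3 5 9]
Step 2: demand=2,sold=2 ship[1->2]=3 ship[0->1]=2 prod=2 -> inv=[3 4 10]
Step 3: demand=2,sold=2 ship[1->2]=3 ship[0->1]=2 prod=2 -> inv=[3 3 11]
Step 4: demand=2,sold=2 ship[1->2]=3 ship[0->1]=2 prod=2 -> inv=[3 2 12]
Step 5: demand=2,sold=2 ship[1->2]=2 ship[0->1]=2 prod=2 -> inv=[3 2 12]
Step 6: demand=2,sold=2 ship[1->2]=2 ship[0->1]=2 prod=2 -> inv=[3 2 12]
Step 7: demand=2,sold=2 ship[1->2]=2 ship[0->1]=2 prod=2 -> inv=[3 2 12]

3 2 12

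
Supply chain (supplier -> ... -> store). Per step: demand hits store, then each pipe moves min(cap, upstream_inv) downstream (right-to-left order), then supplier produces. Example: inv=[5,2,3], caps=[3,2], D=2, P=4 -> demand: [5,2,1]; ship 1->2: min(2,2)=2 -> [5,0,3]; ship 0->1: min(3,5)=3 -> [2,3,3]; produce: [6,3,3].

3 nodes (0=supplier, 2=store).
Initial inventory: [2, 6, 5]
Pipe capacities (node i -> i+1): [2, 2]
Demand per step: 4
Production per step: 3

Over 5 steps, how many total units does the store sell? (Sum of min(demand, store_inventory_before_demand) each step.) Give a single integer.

Step 1: sold=4 (running total=4) -> [3 6 3]
Step 2: sold=3 (running total=7) -> [4 6 2]
Step 3: sold=2 (running total=9) -> [5 6 2]
Step 4: sold=2 (running total=11) -> [6 6 2]
Step 5: sold=2 (running total=13) -> [7 6 2]

Answer: 13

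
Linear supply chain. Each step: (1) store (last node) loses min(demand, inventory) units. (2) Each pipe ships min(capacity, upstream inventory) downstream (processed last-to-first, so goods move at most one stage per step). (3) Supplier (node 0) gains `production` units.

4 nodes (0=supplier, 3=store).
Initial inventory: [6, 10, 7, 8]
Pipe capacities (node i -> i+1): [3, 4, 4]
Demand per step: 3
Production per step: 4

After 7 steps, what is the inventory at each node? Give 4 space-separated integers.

Step 1: demand=3,sold=3 ship[2->3]=4 ship[1->2]=4 ship[0->1]=3 prod=4 -> inv=[7 9 7 9]
Step 2: demand=3,sold=3 ship[2->3]=4 ship[1->2]=4 ship[0->1]=3 prod=4 -> inv=[8 8 7 10]
Step 3: demand=3,sold=3 ship[2->3]=4 ship[1->2]=4 ship[0->1]=3 prod=4 -> inv=[9 7 7 11]
Step 4: demand=3,sold=3 ship[2->3]=4 ship[1->2]=4 ship[0->1]=3 prod=4 -> inv=[10 6 7 12]
Step 5: demand=3,sold=3 ship[2->3]=4 ship[1->2]=4 ship[0->1]=3 prod=4 -> inv=[11 5 7 13]
Step 6: demand=3,sold=3 ship[2->3]=4 ship[1->2]=4 ship[0->1]=3 prod=4 -> inv=[12 4 7 14]
Step 7: demand=3,sold=3 ship[2->3]=4 ship[1->2]=4 ship[0->1]=3 prod=4 -> inv=[13 3 7 15]

13 3 7 15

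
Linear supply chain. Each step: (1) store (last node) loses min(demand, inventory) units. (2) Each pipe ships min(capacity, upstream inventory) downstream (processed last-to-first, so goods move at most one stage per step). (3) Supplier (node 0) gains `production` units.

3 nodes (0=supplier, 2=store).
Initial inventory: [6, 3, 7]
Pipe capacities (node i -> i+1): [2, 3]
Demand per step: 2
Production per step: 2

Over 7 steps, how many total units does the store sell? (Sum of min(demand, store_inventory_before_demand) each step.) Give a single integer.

Answer: 14

Derivation:
Step 1: sold=2 (running total=2) -> [6 2 8]
Step 2: sold=2 (running total=4) -> [6 2 8]
Step 3: sold=2 (running total=6) -> [6 2 8]
Step 4: sold=2 (running total=8) -> [6 2 8]
Step 5: sold=2 (running total=10) -> [6 2 8]
Step 6: sold=2 (running total=12) -> [6 2 8]
Step 7: sold=2 (running total=14) -> [6 2 8]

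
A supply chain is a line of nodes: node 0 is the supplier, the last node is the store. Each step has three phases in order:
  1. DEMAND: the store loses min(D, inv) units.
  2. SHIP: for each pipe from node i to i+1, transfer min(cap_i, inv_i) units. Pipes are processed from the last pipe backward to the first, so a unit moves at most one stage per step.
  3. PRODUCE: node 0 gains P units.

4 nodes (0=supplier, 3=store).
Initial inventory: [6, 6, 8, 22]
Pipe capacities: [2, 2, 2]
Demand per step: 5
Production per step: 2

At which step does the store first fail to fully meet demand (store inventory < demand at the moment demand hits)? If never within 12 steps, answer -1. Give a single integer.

Step 1: demand=5,sold=5 ship[2->3]=2 ship[1->2]=2 ship[0->1]=2 prod=2 -> [6 6 8 19]
Step 2: demand=5,sold=5 ship[2->3]=2 ship[1->2]=2 ship[0->1]=2 prod=2 -> [6 6 8 16]
Step 3: demand=5,sold=5 ship[2->3]=2 ship[1->2]=2 ship[0->1]=2 prod=2 -> [6 6 8 13]
Step 4: demand=5,sold=5 ship[2->3]=2 ship[1->2]=2 ship[0->1]=2 prod=2 -> [6 6 8 10]
Step 5: demand=5,sold=5 ship[2->3]=2 ship[1->2]=2 ship[0->1]=2 prod=2 -> [6 6 8 7]
Step 6: demand=5,sold=5 ship[2->3]=2 ship[1->2]=2 ship[0->1]=2 prod=2 -> [6 6 8 4]
Step 7: demand=5,sold=4 ship[2->3]=2 ship[1->2]=2 ship[0->1]=2 prod=2 -> [6 6 8 2]
Step 8: demand=5,sold=2 ship[2->3]=2 ship[1->2]=2 ship[0->1]=2 prod=2 -> [6 6 8 2]
Step 9: demand=5,sold=2 ship[2->3]=2 ship[1->2]=2 ship[0->1]=2 prod=2 -> [6 6 8 2]
Step 10: demand=5,sold=2 ship[2->3]=2 ship[1->2]=2 ship[0->1]=2 prod=2 -> [6 6 8 2]
Step 11: demand=5,sold=2 ship[2->3]=2 ship[1->2]=2 ship[0->1]=2 prod=2 -> [6 6 8 2]
Step 12: demand=5,sold=2 ship[2->3]=2 ship[1->2]=2 ship[0->1]=2 prod=2 -> [6 6 8 2]
First stockout at step 7

7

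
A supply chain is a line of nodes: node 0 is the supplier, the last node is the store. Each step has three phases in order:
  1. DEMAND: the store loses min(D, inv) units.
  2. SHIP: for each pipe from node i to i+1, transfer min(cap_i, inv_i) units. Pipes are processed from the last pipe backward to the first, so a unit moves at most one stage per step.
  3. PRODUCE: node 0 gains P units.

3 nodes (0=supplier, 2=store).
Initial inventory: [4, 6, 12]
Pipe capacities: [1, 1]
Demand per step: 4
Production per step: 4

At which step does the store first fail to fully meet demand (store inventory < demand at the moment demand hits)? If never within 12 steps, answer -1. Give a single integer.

Step 1: demand=4,sold=4 ship[1->2]=1 ship[0->1]=1 prod=4 -> [7 6 9]
Step 2: demand=4,sold=4 ship[1->2]=1 ship[0->1]=1 prod=4 -> [10 6 6]
Step 3: demand=4,sold=4 ship[1->2]=1 ship[0->1]=1 prod=4 -> [13 6 3]
Step 4: demand=4,sold=3 ship[1->2]=1 ship[0->1]=1 prod=4 -> [16 6 1]
Step 5: demand=4,sold=1 ship[1->2]=1 ship[0->1]=1 prod=4 -> [19 6 1]
Step 6: demand=4,sold=1 ship[1->2]=1 ship[0->1]=1 prod=4 -> [22 6 1]
Step 7: demand=4,sold=1 ship[1->2]=1 ship[0->1]=1 prod=4 -> [25 6 1]
Step 8: demand=4,sold=1 ship[1->2]=1 ship[0->1]=1 prod=4 -> [28 6 1]
Step 9: demand=4,sold=1 ship[1->2]=1 ship[0->1]=1 prod=4 -> [31 6 1]
Step 10: demand=4,sold=1 ship[1->2]=1 ship[0->1]=1 prod=4 -> [34 6 1]
Step 11: demand=4,sold=1 ship[1->2]=1 ship[0->1]=1 prod=4 -> [37 6 1]
Step 12: demand=4,sold=1 ship[1->2]=1 ship[0->1]=1 prod=4 -> [40 6 1]
First stockout at step 4

4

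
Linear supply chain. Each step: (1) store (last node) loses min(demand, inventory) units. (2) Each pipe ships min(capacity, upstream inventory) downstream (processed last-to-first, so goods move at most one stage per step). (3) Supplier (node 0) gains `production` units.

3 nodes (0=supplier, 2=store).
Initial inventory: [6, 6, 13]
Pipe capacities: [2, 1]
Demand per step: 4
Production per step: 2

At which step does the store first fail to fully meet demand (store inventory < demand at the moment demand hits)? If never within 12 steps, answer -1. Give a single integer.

Step 1: demand=4,sold=4 ship[1->2]=1 ship[0->1]=2 prod=2 -> [6 7 10]
Step 2: demand=4,sold=4 ship[1->2]=1 ship[0->1]=2 prod=2 -> [6 8 7]
Step 3: demand=4,sold=4 ship[1->2]=1 ship[0->1]=2 prod=2 -> [6 9 4]
Step 4: demand=4,sold=4 ship[1->2]=1 ship[0->1]=2 prod=2 -> [6 10 1]
Step 5: demand=4,sold=1 ship[1->2]=1 ship[0->1]=2 prod=2 -> [6 11 1]
Step 6: demand=4,sold=1 ship[1->2]=1 ship[0->1]=2 prod=2 -> [6 12 1]
Step 7: demand=4,sold=1 ship[1->2]=1 ship[0->1]=2 prod=2 -> [6 13 1]
Step 8: demand=4,sold=1 ship[1->2]=1 ship[0->1]=2 prod=2 -> [6 14 1]
Step 9: demand=4,sold=1 ship[1->2]=1 ship[0->1]=2 prod=2 -> [6 15 1]
Step 10: demand=4,sold=1 ship[1->2]=1 ship[0->1]=2 prod=2 -> [6 16 1]
Step 11: demand=4,sold=1 ship[1->2]=1 ship[0->1]=2 prod=2 -> [6 17 1]
Step 12: demand=4,sold=1 ship[1->2]=1 ship[0->1]=2 prod=2 -> [6 18 1]
First stockout at step 5

5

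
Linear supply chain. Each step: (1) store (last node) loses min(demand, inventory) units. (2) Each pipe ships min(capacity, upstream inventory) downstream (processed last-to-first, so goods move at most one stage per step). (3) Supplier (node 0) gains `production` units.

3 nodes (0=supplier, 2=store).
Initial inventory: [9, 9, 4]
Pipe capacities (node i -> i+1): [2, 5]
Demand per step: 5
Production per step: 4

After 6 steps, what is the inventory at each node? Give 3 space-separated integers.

Step 1: demand=5,sold=4 ship[1->2]=5 ship[0->1]=2 prod=4 -> inv=[11 6 5]
Step 2: demand=5,sold=5 ship[1->2]=5 ship[0->1]=2 prod=4 -> inv=[13 3 5]
Step 3: demand=5,sold=5 ship[1->2]=3 ship[0->1]=2 prod=4 -> inv=[15 2 3]
Step 4: demand=5,sold=3 ship[1->2]=2 ship[0->1]=2 prod=4 -> inv=[17 2 2]
Step 5: demand=5,sold=2 ship[1->2]=2 ship[0->1]=2 prod=4 -> inv=[19 2 2]
Step 6: demand=5,sold=2 ship[1->2]=2 ship[0->1]=2 prod=4 -> inv=[21 2 2]

21 2 2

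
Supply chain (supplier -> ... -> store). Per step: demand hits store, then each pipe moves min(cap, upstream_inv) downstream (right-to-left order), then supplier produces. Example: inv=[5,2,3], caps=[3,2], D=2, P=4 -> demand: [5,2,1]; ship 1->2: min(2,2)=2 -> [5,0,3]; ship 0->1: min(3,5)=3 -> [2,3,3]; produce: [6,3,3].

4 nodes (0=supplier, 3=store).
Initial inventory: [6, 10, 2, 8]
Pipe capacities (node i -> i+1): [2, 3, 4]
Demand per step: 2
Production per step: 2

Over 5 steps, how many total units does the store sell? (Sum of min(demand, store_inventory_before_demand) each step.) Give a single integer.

Step 1: sold=2 (running total=2) -> [6 9 3 8]
Step 2: sold=2 (running total=4) -> [6 8 3 9]
Step 3: sold=2 (running total=6) -> [6 7 3 10]
Step 4: sold=2 (running total=8) -> [6 6 3 11]
Step 5: sold=2 (running total=10) -> [6 5 3 12]

Answer: 10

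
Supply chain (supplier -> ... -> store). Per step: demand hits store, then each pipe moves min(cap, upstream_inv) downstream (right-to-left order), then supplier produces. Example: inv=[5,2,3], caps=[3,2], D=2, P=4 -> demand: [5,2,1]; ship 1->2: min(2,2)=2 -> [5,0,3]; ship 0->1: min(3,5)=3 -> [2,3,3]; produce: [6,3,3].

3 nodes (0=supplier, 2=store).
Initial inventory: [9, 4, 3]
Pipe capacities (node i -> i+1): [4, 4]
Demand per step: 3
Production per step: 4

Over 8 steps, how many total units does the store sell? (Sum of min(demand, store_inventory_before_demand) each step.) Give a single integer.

Step 1: sold=3 (running total=3) -> [9 4 4]
Step 2: sold=3 (running total=6) -> [9 4 5]
Step 3: sold=3 (running total=9) -> [9 4 6]
Step 4: sold=3 (running total=12) -> [9 4 7]
Step 5: sold=3 (running total=15) -> [9 4 8]
Step 6: sold=3 (running total=18) -> [9 4 9]
Step 7: sold=3 (running total=21) -> [9 4 10]
Step 8: sold=3 (running total=24) -> [9 4 11]

Answer: 24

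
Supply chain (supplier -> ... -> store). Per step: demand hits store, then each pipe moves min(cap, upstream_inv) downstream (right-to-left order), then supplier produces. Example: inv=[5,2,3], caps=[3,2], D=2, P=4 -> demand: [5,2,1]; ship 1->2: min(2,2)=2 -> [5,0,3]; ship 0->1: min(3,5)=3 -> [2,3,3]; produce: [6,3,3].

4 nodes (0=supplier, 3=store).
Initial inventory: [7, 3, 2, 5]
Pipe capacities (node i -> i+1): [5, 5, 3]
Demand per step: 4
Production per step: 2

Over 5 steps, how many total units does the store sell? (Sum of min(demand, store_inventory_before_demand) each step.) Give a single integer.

Step 1: sold=4 (running total=4) -> [4 5 3 3]
Step 2: sold=3 (running total=7) -> [2 4 5 3]
Step 3: sold=3 (running total=10) -> [2 2 6 3]
Step 4: sold=3 (running total=13) -> [2 2 5 3]
Step 5: sold=3 (running total=16) -> [2 2 4 3]

Answer: 16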